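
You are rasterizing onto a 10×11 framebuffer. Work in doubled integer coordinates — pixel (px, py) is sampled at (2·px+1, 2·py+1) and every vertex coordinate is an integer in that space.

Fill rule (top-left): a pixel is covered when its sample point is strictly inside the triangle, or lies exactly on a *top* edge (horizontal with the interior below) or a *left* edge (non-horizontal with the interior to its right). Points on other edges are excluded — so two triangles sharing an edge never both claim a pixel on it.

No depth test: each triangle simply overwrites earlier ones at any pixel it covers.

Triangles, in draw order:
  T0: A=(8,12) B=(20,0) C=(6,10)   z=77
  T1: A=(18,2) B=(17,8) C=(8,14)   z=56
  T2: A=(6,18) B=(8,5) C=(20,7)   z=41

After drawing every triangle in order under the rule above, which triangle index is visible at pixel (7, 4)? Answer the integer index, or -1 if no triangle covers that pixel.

T0:
  2·area = 48  (B↔C swapped to make it positive)
  edge (8, 12)→(6, 10): d=(-2,-2) top-left  bias=+0
  edge (6, 10)→(20, 0): d=(14,-10) top-left  bias=+0
  edge (20, 0)→(8, 12): d=(-12,12) right/bottom  bias=-1
    (9,0)@(19, 1): e=[44,4,0] → ·  [on edge]
    (8,1)@(17, 3): e=[36,12,0] → ·  [on edge]
    (0,2)@(1, 5): e=[0,-120,168] → ·  [on edge]
    (6,2)@(13, 5): e=[24,0,24] → █  [on edge]
    (7,2)@(15, 5): e=[28,20,0] → ·  [on edge]
    (1,3)@(3, 7): e=[0,-72,120] → ·  [on edge]
    (5,3)@(11, 7): e=[16,8,24] → █
    (6,3)@(13, 7): e=[20,28,0] → ·  [on edge]
    (2,4)@(5, 9): e=[0,-24,72] → ·  [on edge]
    (4,4)@(9, 9): e=[8,16,24] → █
    (5,4)@(11, 9): e=[12,36,0] → ·  [on edge]
    (3,5)@(7, 11): e=[0,24,24] → █  [on edge]
    (4,5)@(9, 11): e=[4,44,0] → ·  [on edge]
    (3,6)@(7, 13): e=[-4,52,0] → ·  [on edge]
    (4,6)@(9, 13): e=[0,72,-24] → ·  [on edge]
    (2,7)@(5, 15): e=[-12,60,0] → ·  [on edge]
    (5,7)@(11, 15): e=[0,120,-72] → ·  [on edge]
    (1,8)@(3, 17): e=[-20,68,0] → ·  [on edge]
    (6,8)@(13, 17): e=[0,168,-120] → ·  [on edge]
    (0,9)@(1, 19): e=[-28,76,0] → ·  [on edge]
    (7,9)@(15, 19): e=[0,216,-168] → ·  [on edge]
    (8,10)@(17, 21): e=[0,264,-216] → ·  [on edge]
  covered (4 px):
    · · · · · · · · · ·
    · · · · · · · · · ·
    · · · · · · █ · · ·
    · · · · · █ · · · ·
    · · · · █ · · · · ·
    · · · █ · · · · · ·
    · · · · · · · · · ·
    · · · · · · · · · ·
    · · · · · · · · · ·
    · · · · · · · · · ·
    · · · · · · · · · ·
T1:
  2·area = 48
  edge (18, 2)→(17, 8): d=(-1,6) right/bottom  bias=-1
  edge (17, 8)→(8, 14): d=(-9,6) right/bottom  bias=-1
  edge (8, 14)→(18, 2): d=(10,-12) top-left  bias=+0
    (8,2)@(17, 5): e=[3,27,18] → █
    (9,2)@(19, 5): e=[-9,15,42] → ·
    (7,3)@(15, 7): e=[13,21,14] → █
    (9,3)@(19, 7): e=[-11,-3,62] → ·
    (6,4)@(13, 9): e=[23,15,10] → █
    (8,4)@(17, 9): e=[-1,-9,58] → ·
    (5,5)@(11, 11): e=[33,9,6] → █
    (6,5)@(13, 11): e=[21,-3,30] → ·
    (7,5)@(15, 11): e=[9,-15,54] → ·
    (4,6)@(9, 13): e=[43,3,2] → █
    (5,6)@(11, 13): e=[31,-9,26] → ·
    (4,7)@(9, 15): e=[41,-15,22] → ·
  covered (7 px):
    · · · · · · · · · ·
    · · · · · · · · · ·
    · · · · · · · · █ ·
    · · · · · · · █ █ ·
    · · · · · · █ █ · ·
    · · · · · █ · · · ·
    · · · · █ · · · · ·
    · · · · · · · · · ·
    · · · · · · · · · ·
    · · · · · · · · · ·
    · · · · · · · · · ·
T2:
  2·area = 160
  edge (6, 18)→(8, 5): d=(2,-13) top-left  bias=+0
  edge (8, 5)→(20, 7): d=(12,2) right/bottom  bias=-1
  edge (20, 7)→(6, 18): d=(-14,11) right/bottom  bias=-1
    (4,3)@(9, 7): e=[17,22,121] → █
    (5,3)@(11, 7): e=[43,18,99] → █
    (6,3)@(13, 7): e=[69,14,77] → █
    (7,3)@(15, 7): e=[95,10,55] → █
    (8,3)@(17, 7): e=[121,6,33] → █
    (9,3)@(19, 7): e=[147,2,11] → █
    (4,4)@(9, 9): e=[21,46,93] → █
    (9,4)@(19, 9): e=[151,26,-17] → ·
    (4,5)@(9, 11): e=[25,70,65] → █
    (7,5)@(15, 11): e=[103,58,-1] → ·
    (8,5)@(17, 11): e=[129,54,-23] → ·
    (3,6)@(7, 13): e=[3,98,59] → █
  covered (20 px):
    · · · · · · · · · ·
    · · · · · · · · · ·
    · · · · · · · · · ·
    · · · · █ █ █ █ █ █
    · · · · █ █ █ █ █ ·
    · · · · █ █ █ · · ·
    · · · █ █ █ · · · ·
    · · · █ █ · · · · ·
    · · · █ · · · · · ·
    · · · · · · · · · ·
    · · · · · · · · · ·

Z-buffer (winner per pixel, '.' = empty):
  . . . . . . . . . .
  . . . . . . . . . .
  . . . . . . 0 . 1 .
  . . . . 2 2 2 2 2 2
  . . . . 2 2 2 2 2 .
  . . . 0 2 2 2 . . .
  . . . 2 2 2 . . . .
  . . . 2 2 . . . . .
  . . . 2 . . . . . .
  . . . . . . . . . .
  . . . . . . . . . .

Final: 2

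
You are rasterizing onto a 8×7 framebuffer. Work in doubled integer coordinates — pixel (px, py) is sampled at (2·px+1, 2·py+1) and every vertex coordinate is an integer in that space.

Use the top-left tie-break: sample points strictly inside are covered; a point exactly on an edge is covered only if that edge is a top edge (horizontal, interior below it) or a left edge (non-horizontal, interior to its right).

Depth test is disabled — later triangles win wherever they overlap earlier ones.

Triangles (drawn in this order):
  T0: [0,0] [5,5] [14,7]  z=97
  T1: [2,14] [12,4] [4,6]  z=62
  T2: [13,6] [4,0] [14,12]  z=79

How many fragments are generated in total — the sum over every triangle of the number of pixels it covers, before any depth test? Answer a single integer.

T0:
  2·area = 35  (B↔C swapped to make it positive)
  edge (0, 0)→(14, 7): d=(14,7) right/bottom  bias=-1
  edge (14, 7)→(5, 5): d=(-9,-2) top-left  bias=+0
  edge (5, 5)→(0, 0): d=(-5,-5) top-left  bias=+0
    (0,0)@(1, 1): e=[7,28,0] → X  [on edge]
    (1,0)@(3, 1): e=[-7,32,10] → .
    (0,1)@(1, 3): e=[35,10,-10] → .
    (1,1)@(3, 3): e=[21,14,0] → X  [on edge]
    (2,1)@(5, 3): e=[7,18,10] → X
    (3,1)@(7, 3): e=[-7,22,20] → .
    (1,2)@(3, 5): e=[49,-4,-10] → .
    (2,2)@(5, 5): e=[35,0,0] → X  [on edge]
    (3,2)@(7, 5): e=[21,4,10] → X
    (4,2)@(9, 5): e=[7,8,20] → X
    (5,2)@(11, 5): e=[-7,12,30] → .
    (2,3)@(5, 7): e=[63,-18,-10] → .
    (3,3)@(7, 7): e=[49,-14,0] → .  [on edge]
    (4,4)@(9, 9): e=[63,-28,0] → .  [on edge]
    (5,5)@(11, 11): e=[77,-42,0] → .  [on edge]
    (6,6)@(13, 13): e=[91,-56,0] → .  [on edge]
  covered (6 px):
    X . . . . . . .
    . X X . . . . .
    . . X X X . . .
    . . . . . . . .
    . . . . . . . .
    . . . . . . . .
    . . . . . . . .
T1:
  2·area = 60  (B↔C swapped to make it positive)
  edge (2, 14)→(4, 6): d=(2,-8) top-left  bias=+0
  edge (4, 6)→(12, 4): d=(8,-2) top-left  bias=+0
  edge (12, 4)→(2, 14): d=(-10,10) right/bottom  bias=-1
    (7,0)@(15, 1): e=[78,-18,0] → .  [on edge]
    (6,1)@(13, 3): e=[66,-6,0] → .  [on edge]
    (4,2)@(9, 5): e=[38,2,20] → X
    (5,2)@(11, 5): e=[54,6,0] → .  [on edge]
    (2,3)@(5, 7): e=[10,10,40] → X
    (3,3)@(7, 7): e=[26,14,20] → X
    (4,3)@(9, 7): e=[42,18,0] → .  [on edge]
    (2,4)@(5, 9): e=[14,26,20] → X
    (3,4)@(7, 9): e=[30,30,0] → .  [on edge]
    (1,5)@(3, 11): e=[2,38,20] → X
    (2,5)@(5, 11): e=[18,42,0] → .  [on edge]
    (1,6)@(3, 13): e=[6,54,0] → .  [on edge]
  covered (5 px):
    . . . . . . . .
    . . . . . . . .
    . . . . X . . .
    . . X X . . . .
    . . X . . . . .
    . X . . . . . .
    . . . . . . . .
T2:
  2·area = 48  (B↔C swapped to make it positive)
  edge (13, 6)→(14, 12): d=(1,6) right/bottom  bias=-1
  edge (14, 12)→(4, 0): d=(-10,-12) top-left  bias=+0
  edge (4, 0)→(13, 6): d=(9,6) right/bottom  bias=-1
    (2,0)@(5, 1): e=[43,2,3] → X
    (3,0)@(7, 1): e=[31,26,-9] → .
    (2,1)@(5, 3): e=[45,-18,21] → .
    (3,1)@(7, 3): e=[33,6,9] → X
    (4,1)@(9, 3): e=[21,30,-3] → .
    (3,2)@(7, 5): e=[35,-14,27] → .
    (4,2)@(9, 5): e=[23,10,15] → X
    (5,2)@(11, 5): e=[11,34,3] → X
    (6,2)@(13, 5): e=[-1,58,-9] → .
    (4,3)@(9, 7): e=[25,-10,33] → .
    (5,3)@(11, 7): e=[13,14,21] → X
    (6,3)@(13, 7): e=[1,38,9] → X
  covered (7 px):
    . . X . . . . .
    . . . X . . . .
    . . . . X X . .
    . . . . . X X .
    . . . . . . X .
    . . . . . . . .
    . . . . . . . .

Result: 18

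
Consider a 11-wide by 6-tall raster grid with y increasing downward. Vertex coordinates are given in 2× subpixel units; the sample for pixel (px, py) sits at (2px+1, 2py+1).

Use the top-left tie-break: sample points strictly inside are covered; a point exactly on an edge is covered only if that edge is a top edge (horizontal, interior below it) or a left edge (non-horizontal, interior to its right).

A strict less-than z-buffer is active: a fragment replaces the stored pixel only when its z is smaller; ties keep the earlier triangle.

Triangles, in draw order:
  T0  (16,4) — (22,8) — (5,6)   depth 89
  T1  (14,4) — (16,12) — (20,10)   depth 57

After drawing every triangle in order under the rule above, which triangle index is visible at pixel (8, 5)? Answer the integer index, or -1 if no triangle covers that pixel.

T0:
  2·area = 56
  edge (16, 4)→(22, 8): d=(6,4) right/bottom  bias=-1
  edge (22, 8)→(5, 6): d=(-17,-2) top-left  bias=+0
  edge (5, 6)→(16, 4): d=(11,-2) top-left  bias=+0
    (5,2)@(11, 5): e=[26,29,1] → X
    (6,2)@(13, 5): e=[18,33,5] → X
    (7,2)@(15, 5): e=[10,37,9] → X
    (8,2)@(17, 5): e=[2,41,13] → X
    (9,2)@(19, 5): e=[-6,45,17] → .
    (5,3)@(11, 7): e=[38,-5,23] → .
    (6,3)@(13, 7): e=[30,-1,27] → .
    (7,3)@(15, 7): e=[22,3,31] → X
    (9,3)@(19, 7): e=[6,11,39] → X
    (10,3)@(21, 7): e=[-2,15,43] → .
    (7,4)@(15, 9): e=[34,-31,53] → .
    (8,4)@(17, 9): e=[26,-27,57] → .
  covered (7 px):
    . . . . . . . . . . .
    . . . . . . . . . . .
    . . . . . X X X X . .
    . . . . . . . X X X .
    . . . . . . . . . . .
    . . . . . . . . . . .
T1:
  2·area = 36  (B↔C swapped to make it positive)
  edge (14, 4)→(20, 10): d=(6,6) right/bottom  bias=-1
  edge (20, 10)→(16, 12): d=(-4,2) right/bottom  bias=-1
  edge (16, 12)→(14, 4): d=(-2,-8) top-left  bias=+0
    (5,0)@(11, 1): e=[0,54,-18] → .  [on edge]
    (6,1)@(13, 3): e=[0,42,-6] → .  [on edge]
    (7,2)@(15, 5): e=[0,30,6] → .  [on edge]
    (7,3)@(15, 7): e=[12,22,2] → X
    (8,3)@(17, 7): e=[0,18,18] → .  [on edge]
    (7,4)@(15, 9): e=[24,14,-2] → .
    (8,4)@(17, 9): e=[12,10,14] → X
    (9,4)@(19, 9): e=[0,6,30] → .  [on edge]
    (8,5)@(17, 11): e=[24,2,10] → X
    (9,5)@(19, 11): e=[12,-2,26] → .
    (10,5)@(21, 11): e=[0,-6,42] → .  [on edge]
  covered (3 px):
    . . . . . . . . . . .
    . . . . . . . . . . .
    . . . . . . . . . . .
    . . . . . . . X . . .
    . . . . . . . . X . .
    . . . . . . . . X . .

Z-buffer (winner per pixel, '.' = empty):
  . . . . . . . . . . .
  . . . . . . . . . . .
  . . . . . 0 0 0 0 . .
  . . . . . . . 1 0 0 .
  . . . . . . . . 1 . .
  . . . . . . . . 1 . .

Result: 1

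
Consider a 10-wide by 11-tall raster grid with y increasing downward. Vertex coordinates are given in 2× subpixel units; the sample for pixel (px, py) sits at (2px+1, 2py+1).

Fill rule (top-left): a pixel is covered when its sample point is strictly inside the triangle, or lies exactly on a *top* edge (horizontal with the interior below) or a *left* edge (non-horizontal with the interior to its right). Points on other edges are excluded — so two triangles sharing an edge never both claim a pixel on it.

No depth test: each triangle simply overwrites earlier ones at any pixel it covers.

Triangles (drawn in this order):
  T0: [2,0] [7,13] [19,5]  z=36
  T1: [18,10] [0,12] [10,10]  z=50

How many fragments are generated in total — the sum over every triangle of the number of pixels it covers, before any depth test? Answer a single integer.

T0:
  2·area = 196  (B↔C swapped to make it positive)
  edge (2, 0)→(19, 5): d=(17,5) right/bottom  bias=-1
  edge (19, 5)→(7, 13): d=(-12,8) right/bottom  bias=-1
  edge (7, 13)→(2, 0): d=(-5,-13) top-left  bias=+0
    (1,0)@(3, 1): e=[12,176,8] → #
    (2,0)@(5, 1): e=[2,160,34] → #
    (3,0)@(7, 1): e=[-8,144,60] → ·
    (1,1)@(3, 3): e=[46,152,-2] → ·
    (2,1)@(5, 3): e=[36,136,24] → #
    (3,1)@(7, 3): e=[26,120,50] → #
    (4,1)@(9, 3): e=[16,104,76] → #
    (5,1)@(11, 3): e=[6,88,102] → #
    (6,1)@(13, 3): e=[-4,72,128] → ·
    (2,2)@(5, 5): e=[70,112,14] → #
    (6,2)@(13, 5): e=[30,48,118] → #
    (7,2)@(15, 5): e=[20,32,144] → #
    (9,2)@(19, 5): e=[0,0,196] → ·  [on edge]
    (6,4)@(13, 9): e=[98,0,98] → ·  [on edge]
    (3,6)@(7, 13): e=[196,0,0] → ·  [on edge]
    (0,8)@(1, 17): e=[294,0,-98] → ·  [on edge]
  covered (24 px):
    · # # · · · · · · ·
    · · # # # # · · · ·
    · · # # # # # # # ·
    · · # # # # # # · ·
    · · · # # # · · · ·
    · · · # # · · · · ·
    · · · · · · · · · ·
    · · · · · · · · · ·
    · · · · · · · · · ·
    · · · · · · · · · ·
    · · · · · · · · · ·
T1:
  2·area = 16
  edge (18, 10)→(0, 12): d=(-18,2) right/bottom  bias=-1
  edge (0, 12)→(10, 10): d=(10,-2) top-left  bias=+0
  edge (10, 10)→(18, 10): d=(8,0) top-left  bias=+0
    (7,4)@(15, 9): e=[24,0,-8] → ·  [on edge]
    (2,5)@(5, 11): e=[8,0,8] → #  [on edge]
    (3,5)@(7, 11): e=[4,4,8] → #
    (4,5)@(9, 11): e=[0,8,8] → ·  [on edge]
    (2,6)@(5, 13): e=[-28,20,24] → ·
    (3,6)@(7, 13): e=[-32,24,24] → ·
  covered (2 px):
    · · · · · · · · · ·
    · · · · · · · · · ·
    · · · · · · · · · ·
    · · · · · · · · · ·
    · · · · · · · · · ·
    · · # # · · · · · ·
    · · · · · · · · · ·
    · · · · · · · · · ·
    · · · · · · · · · ·
    · · · · · · · · · ·
    · · · · · · · · · ·

Answer: 26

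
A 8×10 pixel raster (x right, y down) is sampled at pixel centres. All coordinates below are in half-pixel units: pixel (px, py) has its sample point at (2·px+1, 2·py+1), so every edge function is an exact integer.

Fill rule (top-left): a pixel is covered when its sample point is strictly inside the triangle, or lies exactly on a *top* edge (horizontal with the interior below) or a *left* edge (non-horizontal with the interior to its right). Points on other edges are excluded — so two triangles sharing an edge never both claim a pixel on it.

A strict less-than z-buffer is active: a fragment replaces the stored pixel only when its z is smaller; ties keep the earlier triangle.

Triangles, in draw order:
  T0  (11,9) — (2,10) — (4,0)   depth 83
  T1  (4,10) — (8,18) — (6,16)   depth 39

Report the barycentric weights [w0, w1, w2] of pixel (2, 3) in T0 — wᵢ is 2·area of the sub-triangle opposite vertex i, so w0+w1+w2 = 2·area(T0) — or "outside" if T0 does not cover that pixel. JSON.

T0:
  2·area = 88
  edge (11, 9)→(2, 10): d=(-9,1) right/bottom  bias=-1
  edge (2, 10)→(4, 0): d=(2,-10) top-left  bias=+0
  edge (4, 0)→(11, 9): d=(7,9) right/bottom  bias=-1
    (2,1)@(5, 3): e=[60,16,12] → █
    (3,1)@(7, 3): e=[58,36,-6] → ·
    (1,2)@(3, 5): e=[44,0,44] → █  [on edge]
    (3,2)@(7, 5): e=[40,40,8] → █
    (4,2)@(9, 5): e=[38,60,-10] → ·
    (1,3)@(3, 7): e=[26,4,58] → █
    (4,3)@(9, 7): e=[20,64,4] → █
    (5,3)@(11, 7): e=[18,84,-14] → ·
    (1,4)@(3, 9): e=[8,8,72] → █
    (5,4)@(11, 9): e=[0,88,0] → ·  [on edge]
    (1,5)@(3, 11): e=[-10,12,86] → ·
    (2,5)@(5, 11): e=[-12,32,68] → ·
    (0,7)@(1, 15): e=[-44,0,132] → ·  [on edge]
  covered (12 px):
    · · · · · · · ·
    · · █ · · · · ·
    · █ █ █ · · · ·
    · █ █ █ █ · · ·
    · █ █ █ █ · · ·
    · · · · · · · ·
    · · · · · · · ·
    · · · · · · · ·
    · · · · · · · ·
    · · · · · · · ·
T1:
  2·area = 8
  edge (4, 10)→(8, 18): d=(4,8) right/bottom  bias=-1
  edge (8, 18)→(6, 16): d=(-2,-2) top-left  bias=+0
  edge (6, 16)→(4, 10): d=(-2,-6) top-left  bias=+0
    (0,0)@(1, 1): e=[-12,20,0] → ·  [on edge]
    (1,3)@(3, 7): e=[-4,12,0] → ·  [on edge]
    (0,5)@(1, 11): e=[28,0,-20] → ·  [on edge]
    (1,6)@(3, 13): e=[20,0,-12] → ·  [on edge]
    (2,6)@(5, 13): e=[4,4,0] → █  [on edge]
    (3,6)@(7, 13): e=[-12,8,12] → ·
    (2,7)@(5, 15): e=[12,0,-4] → ·  [on edge]
    (3,8)@(7, 17): e=[4,0,4] → █  [on edge]
    (4,8)@(9, 17): e=[-12,4,16] → ·
    (3,9)@(7, 19): e=[12,-4,0] → ·  [on edge]
    (4,9)@(9, 19): e=[-4,0,12] → ·  [on edge]
  covered (2 px):
    · · · · · · · ·
    · · · · · · · ·
    · · · · · · · ·
    · · · · · · · ·
    · · · · · · · ·
    · · · · · · · ·
    · · █ · · · · ·
    · · · · · · · ·
    · · · █ · · · ·
    · · · · · · · ·

Answer: [24,40,24]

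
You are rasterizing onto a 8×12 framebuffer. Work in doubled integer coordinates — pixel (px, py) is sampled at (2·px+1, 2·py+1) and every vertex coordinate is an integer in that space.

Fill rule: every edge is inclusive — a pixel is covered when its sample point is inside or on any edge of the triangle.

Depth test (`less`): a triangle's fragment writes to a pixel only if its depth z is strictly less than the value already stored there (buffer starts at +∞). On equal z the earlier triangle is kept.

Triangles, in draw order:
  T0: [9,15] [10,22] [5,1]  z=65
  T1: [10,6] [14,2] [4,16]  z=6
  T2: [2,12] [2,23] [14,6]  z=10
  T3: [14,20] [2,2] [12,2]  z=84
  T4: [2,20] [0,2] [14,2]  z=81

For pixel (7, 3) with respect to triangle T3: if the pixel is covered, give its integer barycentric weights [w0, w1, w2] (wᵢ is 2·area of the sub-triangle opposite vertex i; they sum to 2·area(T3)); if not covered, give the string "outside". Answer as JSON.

T0:
  2·area = 14
  edge (9, 15)→(10, 22): d=(1,7) inclusive
  edge (10, 22)→(5, 1): d=(-5,-21) inclusive
  edge (5, 1)→(9, 15): d=(4,14) inclusive
    (2,0)@(5, 1): e=[14,0,0] → #  [on edge]
    (3,0)@(7, 1): e=[0,42,-28] → ·  [on edge]
    (2,1)@(5, 3): e=[16,-10,8] → ·
    (3,4)@(7, 9): e=[8,2,4] → #
    (4,4)@(9, 9): e=[-6,44,-24] → ·
    (3,5)@(7, 11): e=[10,-8,12] → ·
    (4,7)@(9, 15): e=[0,14,0] → #  [on edge]
    (5,7)@(11, 15): e=[-14,56,-28] → ·
    (4,8)@(9, 17): e=[2,4,8] → #
    (5,8)@(11, 17): e=[-12,46,-20] → ·
    (4,9)@(9, 19): e=[4,-6,16] → ·
  covered (4 px):
    · · # · · · · ·
    · · · · · · · ·
    · · · · · · · ·
    · · · · · · · ·
    · · · # · · · ·
    · · · · · · · ·
    · · · · · · · ·
    · · · · # · · ·
    · · · · # · · ·
    · · · · · · · ·
    · · · · · · · ·
    · · · · · · · ·
T1:
  2·area = 16
  edge (10, 6)→(14, 2): d=(4,-4) inclusive
  edge (14, 2)→(4, 16): d=(-10,14) inclusive
  edge (4, 16)→(10, 6): d=(6,-10) inclusive
    (6,0)@(13, 1): e=[-8,24,0] → ·  [on edge]
    (7,0)@(15, 1): e=[0,-4,20] → ·  [on edge]
    (6,1)@(13, 3): e=[0,4,12] → #  [on edge]
    (7,1)@(15, 3): e=[8,-24,32] → ·
    (5,2)@(11, 5): e=[0,12,4] → #  [on edge]
    (6,2)@(13, 5): e=[8,-16,24] → ·
    (4,3)@(9, 7): e=[0,20,-4] → ·  [on edge]
    (5,3)@(11, 7): e=[8,-8,16] → ·
    (3,4)@(7, 9): e=[0,28,-12] → ·  [on edge]
    (4,4)@(9, 9): e=[8,0,8] → #  [on edge]
    (5,4)@(11, 9): e=[16,-28,28] → ·
    (2,5)@(5, 11): e=[0,36,-20] → ·  [on edge]
    (3,5)@(7, 11): e=[8,8,0] → #  [on edge]
    (1,6)@(3, 13): e=[0,44,-28] → ·  [on edge]
    (0,7)@(1, 15): e=[0,52,-36] → ·  [on edge]
    (0,10)@(1, 21): e=[24,-8,0] → ·  [on edge]
  covered (4 px):
    · · · · · · · ·
    · · · · · · # ·
    · · · · · # · ·
    · · · · · · · ·
    · · · · # · · ·
    · · · # · · · ·
    · · · · · · · ·
    · · · · · · · ·
    · · · · · · · ·
    · · · · · · · ·
    · · · · · · · ·
    · · · · · · · ·
T2:
  2·area = 132  (B↔C swapped to make it positive)
  edge (2, 12)→(14, 6): d=(12,-6) inclusive
  edge (14, 6)→(2, 23): d=(-12,17) inclusive
  edge (2, 23)→(2, 12): d=(0,-11) inclusive
    (6,3)@(13, 7): e=[6,5,121] → #
    (7,3)@(15, 7): e=[18,-29,143] → ·
    (4,4)@(9, 9): e=[6,49,77] → #
    (5,4)@(11, 9): e=[18,15,99] → #
    (6,4)@(13, 9): e=[30,-19,121] → ·
    (2,5)@(5, 11): e=[6,93,33] → #
    (3,5)@(7, 11): e=[18,59,55] → #
    (5,5)@(11, 11): e=[42,-9,99] → ·
    (1,6)@(3, 13): e=[18,103,11] → #
    (5,6)@(11, 13): e=[66,-33,99] → ·
    (1,7)@(3, 15): e=[42,79,11] → #
    (4,7)@(9, 15): e=[78,-23,77] → ·
  covered (17 px):
    · · · · · · · ·
    · · · · · · · ·
    · · · · · · · ·
    · · · · · · # ·
    · · · · # # · ·
    · · # # # · · ·
    · # # # # · · ·
    · # # # · · · ·
    · # # · · · · ·
    · # · · · · · ·
    · # · · · · · ·
    · · · · · · · ·
T3:
  2·area = 180
  edge (14, 20)→(2, 2): d=(-12,-18) inclusive
  edge (2, 2)→(12, 2): d=(10,0) inclusive
  edge (12, 2)→(14, 20): d=(2,18) inclusive
    (1,1)@(3, 3): e=[6,10,164] → #
    (2,1)@(5, 3): e=[42,10,128] → #
    (3,1)@(7, 3): e=[78,10,92] → #
    (4,1)@(9, 3): e=[114,10,56] → #
    (5,1)@(11, 3): e=[150,10,20] → #
    (6,1)@(13, 3): e=[186,10,-16] → ·
    (1,2)@(3, 5): e=[-18,30,168] → ·
    (2,2)@(5, 5): e=[18,30,132] → #
    (6,2)@(13, 5): e=[162,30,-12] → ·
    (2,3)@(5, 7): e=[-6,50,136] → ·
    (3,3)@(7, 7): e=[30,50,100] → #
    (6,3)@(13, 7): e=[138,50,-8] → ·
    (6,5)@(13, 11): e=[90,90,0] → #  [on edge]
  covered (23 px):
    · · · · · · · ·
    · # # # # # · ·
    · · # # # # · ·
    · · · # # # · ·
    · · · # # # · ·
    · · · · # # # ·
    · · · · · # # ·
    · · · · · # # ·
    · · · · · · # ·
    · · · · · · · ·
    · · · · · · · ·
    · · · · · · · ·
T4:
  2·area = 252
  edge (2, 20)→(0, 2): d=(-2,-18) inclusive
  edge (0, 2)→(14, 2): d=(14,0) inclusive
  edge (14, 2)→(2, 20): d=(-12,18) inclusive
    (0,1)@(1, 3): e=[16,14,222] → #
    (1,1)@(3, 3): e=[52,14,186] → #
    (2,1)@(5, 3): e=[88,14,150] → #
    (3,1)@(7, 3): e=[124,14,114] → #
    (4,1)@(9, 3): e=[160,14,78] → #
    (5,1)@(11, 3): e=[196,14,42] → #
    (6,1)@(13, 3): e=[232,14,6] → #
    (7,1)@(15, 3): e=[268,14,-30] → ·
    (0,2)@(1, 5): e=[12,42,198] → #
    (6,2)@(13, 5): e=[228,42,-18] → ·
    (0,3)@(1, 7): e=[8,70,174] → #
    (5,3)@(11, 7): e=[188,70,-6] → ·
    (0,5)@(1, 11): e=[0,126,126] → #  [on edge]
  covered (32 px):
    · · · · · · · ·
    # # # # # # # ·
    # # # # # # · ·
    # # # # # · · ·
    # # # # # · · ·
    # # # # · · · ·
    · # # · · · · ·
    · # # · · · · ·
    · # · · · · · ·
    · · · · · · · ·
    · · · · · · · ·
    · · · · · · · ·

Final: "outside"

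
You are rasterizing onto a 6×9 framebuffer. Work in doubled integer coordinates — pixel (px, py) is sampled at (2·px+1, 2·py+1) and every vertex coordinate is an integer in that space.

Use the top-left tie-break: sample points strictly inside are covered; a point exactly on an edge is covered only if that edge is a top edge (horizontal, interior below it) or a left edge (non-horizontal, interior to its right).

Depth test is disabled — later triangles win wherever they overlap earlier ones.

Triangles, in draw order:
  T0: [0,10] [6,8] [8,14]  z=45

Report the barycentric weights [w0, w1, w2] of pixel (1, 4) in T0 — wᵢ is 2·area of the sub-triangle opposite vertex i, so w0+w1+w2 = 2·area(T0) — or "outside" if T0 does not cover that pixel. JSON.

T0:
  2·area = 40
  edge (0, 10)→(6, 8): d=(6,-2) top-left  bias=+0
  edge (6, 8)→(8, 14): d=(2,6) right/bottom  bias=-1
  edge (8, 14)→(0, 10): d=(-8,-4) top-left  bias=+0
    (2,2)@(5, 5): e=[-20,0,60] → .  [on edge]
    (4,3)@(9, 7): e=[0,-20,60] → .  [on edge]
    (1,4)@(3, 9): e=[0,20,20] → X  [on edge]
    (2,4)@(5, 9): e=[4,8,28] → X
    (3,4)@(7, 9): e=[8,-4,36] → .
    (1,5)@(3, 11): e=[12,24,4] → X
    (3,5)@(7, 11): e=[20,0,20] → .  [on edge]
    (1,6)@(3, 13): e=[24,28,-12] → .
    (2,6)@(5, 13): e=[28,16,-4] → .
    (3,6)@(7, 13): e=[32,4,4] → X
    (4,6)@(9, 13): e=[36,-8,12] → .
    (3,7)@(7, 15): e=[44,8,-12] → .
    (4,8)@(9, 17): e=[60,0,-20] → .  [on edge]
  covered (5 px):
    . . . . . .
    . . . . . .
    . . . . . .
    . . . . . .
    . X X . . .
    . X X . . .
    . . . X . .
    . . . . . .
    . . . . . .

Final: [20,20,0]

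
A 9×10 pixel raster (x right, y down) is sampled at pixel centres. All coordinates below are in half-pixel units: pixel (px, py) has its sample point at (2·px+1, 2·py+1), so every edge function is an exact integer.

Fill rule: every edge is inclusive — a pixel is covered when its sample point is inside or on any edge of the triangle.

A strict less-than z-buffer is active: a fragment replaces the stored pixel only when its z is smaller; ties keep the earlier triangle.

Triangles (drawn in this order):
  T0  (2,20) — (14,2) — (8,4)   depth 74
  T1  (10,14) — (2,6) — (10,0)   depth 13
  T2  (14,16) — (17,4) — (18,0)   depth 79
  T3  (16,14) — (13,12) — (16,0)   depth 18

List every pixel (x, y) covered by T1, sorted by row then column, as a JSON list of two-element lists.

T0:
  2·area = 84  (B↔C swapped to make it positive)
  edge (2, 20)→(8, 4): d=(6,-16) inclusive
  edge (8, 4)→(14, 2): d=(6,-2) inclusive
  edge (14, 2)→(2, 20): d=(-12,18) inclusive
    (8,0)@(17, 1): e=[126,0,-42] → ·  [on edge]
    (5,1)@(11, 3): e=[42,0,42] → █  [on edge]
    (6,1)@(13, 3): e=[74,4,6] → █
    (7,1)@(15, 3): e=[106,8,-30] → ·
    (2,2)@(5, 5): e=[-42,0,126] → ·  [on edge]
    (4,2)@(9, 5): e=[22,8,54] → █
    (6,2)@(13, 5): e=[86,16,-18] → ·
    (3,3)@(7, 7): e=[2,16,66] → █
    (5,3)@(11, 7): e=[66,24,-6] → ·
    (3,4)@(7, 9): e=[14,28,42] → █
    (5,4)@(11, 9): e=[78,36,-30] → ·
    (3,5)@(7, 11): e=[26,40,18] → █
  covered (11 px):
    · · · · · · · · ·
    · · · · · █ █ · ·
    · · · · █ █ · · ·
    · · · █ █ · · · ·
    · · · █ █ · · · ·
    · · · █ · · · · ·
    · · █ · · · · · ·
    · · █ · · · · · ·
    · · · · · · · · ·
    · · · · · · · · ·
T1:
  2·area = 112
  edge (10, 14)→(2, 6): d=(-8,-8) inclusive
  edge (2, 6)→(10, 0): d=(8,-6) inclusive
  edge (10, 0)→(10, 14): d=(0,14) inclusive
    (4,0)@(9, 1): e=[96,2,14] → █
    (5,0)@(11, 1): e=[112,14,-14] → ·
    (3,1)@(7, 3): e=[64,6,42] → █
    (5,1)@(11, 3): e=[96,30,-14] → ·
    (0,2)@(1, 5): e=[0,-14,126] → ·  [on edge]
    (2,2)@(5, 5): e=[32,10,70] → █
    (5,2)@(11, 5): e=[80,46,-14] → ·
    (1,3)@(3, 7): e=[0,14,98] → █  [on edge]
    (5,3)@(11, 7): e=[64,62,-14] → ·
    (1,4)@(3, 9): e=[-16,30,98] → ·
    (2,4)@(5, 9): e=[0,42,70] → █  [on edge]
    (5,4)@(11, 9): e=[48,78,-14] → ·
    (3,5)@(7, 11): e=[0,70,42] → █  [on edge]
    (4,6)@(9, 13): e=[0,98,14] → █  [on edge]
    (5,7)@(11, 15): e=[0,126,-14] → ·  [on edge]
    (6,8)@(13, 17): e=[0,154,-42] → ·  [on edge]
    (7,9)@(15, 19): e=[0,182,-70] → ·  [on edge]
  covered (16 px):
    · · · · █ · · · ·
    · · · █ █ · · · ·
    · · █ █ █ · · · ·
    · █ █ █ █ · · · ·
    · · █ █ █ · · · ·
    · · · █ █ · · · ·
    · · · · █ · · · ·
    · · · · · · · · ·
    · · · · · · · · ·
    · · · · · · · · ·
T2:
  degenerate (2·area = 0) — covers nothing
T3:
  2·area = 42
  edge (16, 14)→(13, 12): d=(-3,-2) inclusive
  edge (13, 12)→(16, 0): d=(3,-12) inclusive
  edge (16, 0)→(16, 14): d=(0,14) inclusive
    (7,2)@(15, 5): e=[25,3,14] → █
    (8,2)@(17, 5): e=[29,27,-14] → ·
    (7,3)@(15, 7): e=[19,9,14] → █
    (8,3)@(17, 7): e=[23,33,-14] → ·
    (7,4)@(15, 9): e=[13,15,14] → █
    (8,4)@(17, 9): e=[17,39,-14] → ·
    (7,5)@(15, 11): e=[7,21,14] → █
    (8,5)@(17, 11): e=[11,45,-14] → ·
    (7,6)@(15, 13): e=[1,27,14] → █
    (8,6)@(17, 13): e=[5,51,-14] → ·
    (7,7)@(15, 15): e=[-5,33,14] → ·
  covered (5 px):
    · · · · · · · · ·
    · · · · · · · · ·
    · · · · · · · █ ·
    · · · · · · · █ ·
    · · · · · · · █ ·
    · · · · · · · █ ·
    · · · · · · · █ ·
    · · · · · · · · ·
    · · · · · · · · ·
    · · · · · · · · ·

Result: [[4,0],[3,1],[4,1],[2,2],[3,2],[4,2],[1,3],[2,3],[3,3],[4,3],[2,4],[3,4],[4,4],[3,5],[4,5],[4,6]]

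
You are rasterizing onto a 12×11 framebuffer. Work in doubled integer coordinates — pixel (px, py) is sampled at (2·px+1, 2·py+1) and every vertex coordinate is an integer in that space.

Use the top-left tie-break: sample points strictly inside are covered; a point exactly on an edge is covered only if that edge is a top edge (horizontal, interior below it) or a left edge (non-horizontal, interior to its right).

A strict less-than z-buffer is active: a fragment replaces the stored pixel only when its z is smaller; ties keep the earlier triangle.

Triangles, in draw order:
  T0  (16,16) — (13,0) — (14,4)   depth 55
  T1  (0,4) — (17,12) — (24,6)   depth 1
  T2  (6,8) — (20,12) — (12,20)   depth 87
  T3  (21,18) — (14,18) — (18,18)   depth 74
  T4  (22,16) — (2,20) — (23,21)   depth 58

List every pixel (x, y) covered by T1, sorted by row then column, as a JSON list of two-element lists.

T0:
  2·area = 4
  edge (16, 16)→(13, 0): d=(-3,-16) top-left  bias=+0
  edge (13, 0)→(14, 4): d=(1,4) right/bottom  bias=-1
  edge (14, 4)→(16, 16): d=(2,12) right/bottom  bias=-1
  covered (0 px):
    · · · · · · · · · · · ·
    · · · · · · · · · · · ·
    · · · · · · · · · · · ·
    · · · · · · · · · · · ·
    · · · · · · · · · · · ·
    · · · · · · · · · · · ·
    · · · · · · · · · · · ·
    · · · · · · · · · · · ·
    · · · · · · · · · · · ·
    · · · · · · · · · · · ·
    · · · · · · · · · · · ·
T1:
  2·area = 158  (B↔C swapped to make it positive)
  edge (0, 4)→(24, 6): d=(24,2) right/bottom  bias=-1
  edge (24, 6)→(17, 12): d=(-7,6) right/bottom  bias=-1
  edge (17, 12)→(0, 4): d=(-17,-8) top-left  bias=+0
    (1,2)@(3, 5): e=[18,133,7] → #
    (2,2)@(5, 5): e=[14,121,23] → #
    (3,2)@(7, 5): e=[10,109,39] → #
    (4,2)@(9, 5): e=[6,97,55] → #
    (5,2)@(11, 5): e=[2,85,71] → #
    (6,2)@(13, 5): e=[-2,73,87] → ·
    (1,3)@(3, 7): e=[66,119,-27] → ·
    (2,3)@(5, 7): e=[62,107,-11] → ·
    (3,3)@(7, 7): e=[58,95,5] → #
    (6,3)@(13, 7): e=[46,59,53] → #
    (7,3)@(15, 7): e=[42,47,69] → #
    (8,3)@(17, 7): e=[38,35,85] → #
  covered (20 px):
    · · · · · · · · · · · ·
    · · · · · · · · · · · ·
    · # # # # # · · · · · ·
    · · · # # # # # # # # ·
    · · · · · # # # # # · ·
    · · · · · · · # # · · ·
    · · · · · · · · · · · ·
    · · · · · · · · · · · ·
    · · · · · · · · · · · ·
    · · · · · · · · · · · ·
    · · · · · · · · · · · ·
T2:
  2·area = 144
  edge (6, 8)→(20, 12): d=(14,4) right/bottom  bias=-1
  edge (20, 12)→(12, 20): d=(-8,8) right/bottom  bias=-1
  edge (12, 20)→(6, 8): d=(-6,-12) top-left  bias=+0
    (3,4)@(7, 9): e=[10,128,6] → #
    (4,4)@(9, 9): e=[2,112,30] → #
    (5,4)@(11, 9): e=[-6,96,54] → ·
    (11,4)@(23, 9): e=[-54,0,198] → ·  [on edge]
    (3,5)@(7, 11): e=[38,112,-6] → ·
    (4,5)@(9, 11): e=[30,96,18] → #
    (5,5)@(11, 11): e=[22,80,42] → #
    (6,5)@(13, 11): e=[14,64,66] → #
    (7,5)@(15, 11): e=[6,48,90] → #
    (8,5)@(17, 11): e=[-2,32,114] → ·
    (10,5)@(21, 11): e=[-18,0,162] → ·  [on edge]
    (4,6)@(9, 13): e=[58,80,6] → #
    (9,6)@(19, 13): e=[18,0,126] → ·  [on edge]
    (8,7)@(17, 15): e=[54,0,90] → ·  [on edge]
    (7,8)@(15, 17): e=[90,0,54] → ·  [on edge]
    (6,9)@(13, 19): e=[126,0,18] → ·  [on edge]
    (5,10)@(11, 21): e=[162,0,-18] → ·  [on edge]
  covered (16 px):
    · · · · · · · · · · · ·
    · · · · · · · · · · · ·
    · · · · · · · · · · · ·
    · · · · · · · · · · · ·
    · · · # # · · · · · · ·
    · · · · # # # # · · · ·
    · · · · # # # # # · · ·
    · · · · · # # # · · · ·
    · · · · · # # · · · · ·
    · · · · · · · · · · · ·
    · · · · · · · · · · · ·
T3:
  degenerate (2·area = 0) — covers nothing
T4:
  2·area = 104  (B↔C swapped to make it positive)
  edge (22, 16)→(23, 21): d=(1,5) right/bottom  bias=-1
  edge (23, 21)→(2, 20): d=(-21,-1) top-left  bias=+0
  edge (2, 20)→(22, 16): d=(20,-4) top-left  bias=+0
    (9,0)@(19, 1): e=[0,416,-312] → ·  [on edge]
    (10,5)@(21, 11): e=[0,208,-104] → ·  [on edge]
    (8,8)@(17, 17): e=[26,78,0] → #  [on edge]
    (9,8)@(19, 17): e=[16,80,8] → #
    (10,8)@(21, 17): e=[6,82,16] → #
    (11,8)@(23, 17): e=[-4,84,24] → ·
    (3,9)@(7, 19): e=[78,26,0] → #  [on edge]
    (4,9)@(9, 19): e=[68,28,8] → #
    (5,9)@(11, 19): e=[58,30,16] → #
    (6,9)@(13, 19): e=[48,32,24] → #
    (7,9)@(15, 19): e=[38,34,32] → #
    (11,9)@(23, 19): e=[-2,42,64] → ·
    (11,10)@(23, 21): e=[0,0,104] → ·  [on edge]
  covered (11 px):
    · · · · · · · · · · · ·
    · · · · · · · · · · · ·
    · · · · · · · · · · · ·
    · · · · · · · · · · · ·
    · · · · · · · · · · · ·
    · · · · · · · · · · · ·
    · · · · · · · · · · · ·
    · · · · · · · · · · · ·
    · · · · · · · · # # # ·
    · · · # # # # # # # # ·
    · · · · · · · · · · · ·

Answer: [[1,2],[2,2],[3,2],[4,2],[5,2],[3,3],[4,3],[5,3],[6,3],[7,3],[8,3],[9,3],[10,3],[5,4],[6,4],[7,4],[8,4],[9,4],[7,5],[8,5]]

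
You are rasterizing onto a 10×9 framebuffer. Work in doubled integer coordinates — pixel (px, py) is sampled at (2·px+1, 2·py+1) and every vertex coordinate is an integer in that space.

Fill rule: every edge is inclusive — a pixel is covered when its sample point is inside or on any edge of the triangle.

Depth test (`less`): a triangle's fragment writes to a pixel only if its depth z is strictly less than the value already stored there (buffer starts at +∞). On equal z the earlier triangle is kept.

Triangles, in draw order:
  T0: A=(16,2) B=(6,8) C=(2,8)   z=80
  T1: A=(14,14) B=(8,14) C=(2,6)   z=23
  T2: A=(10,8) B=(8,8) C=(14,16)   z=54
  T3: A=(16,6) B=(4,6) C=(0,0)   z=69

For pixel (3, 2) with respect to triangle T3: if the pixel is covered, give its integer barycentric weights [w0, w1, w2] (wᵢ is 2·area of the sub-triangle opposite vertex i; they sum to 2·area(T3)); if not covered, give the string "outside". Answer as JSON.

T0:
  2·area = 24
  edge (16, 2)→(6, 8): d=(-10,6) inclusive
  edge (6, 8)→(2, 8): d=(-4,0) inclusive
  edge (2, 8)→(16, 2): d=(14,-6) inclusive
    (4,2)@(9, 5): e=[12,12,0] → X  [on edge]
    (5,2)@(11, 5): e=[0,12,12] → X  [on edge]
    (6,2)@(13, 5): e=[-12,12,24] → .
    (2,3)@(5, 7): e=[16,4,4] → X
    (3,3)@(7, 7): e=[4,4,16] → X
    (4,3)@(9, 7): e=[-8,4,28] → .
    (5,3)@(11, 7): e=[-20,4,40] → .
    (2,4)@(5, 9): e=[-4,-4,32] → .
    (3,4)@(7, 9): e=[-16,-4,44] → .
    (0,5)@(1, 11): e=[0,-12,36] → .  [on edge]
  covered (4 px):
    . . . . . . . . . .
    . . . . . . . . . .
    . . . . X X . . . .
    . . X X . . . . . .
    . . . . . . . . . .
    . . . . . . . . . .
    . . . . . . . . . .
    . . . . . . . . . .
    . . . . . . . . . .
T1:
  2·area = 48
  edge (14, 14)→(8, 14): d=(-6,0) inclusive
  edge (8, 14)→(2, 6): d=(-6,-8) inclusive
  edge (2, 6)→(14, 14): d=(12,8) inclusive
    (1,3)@(3, 7): e=[42,2,4] → X
    (2,3)@(5, 7): e=[42,18,-12] → .
    (1,4)@(3, 9): e=[30,-10,28] → .
    (2,4)@(5, 9): e=[30,6,12] → X
    (3,4)@(7, 9): e=[30,22,-4] → .
    (2,5)@(5, 11): e=[18,-6,36] → .
    (3,5)@(7, 11): e=[18,10,20] → X
    (4,5)@(9, 11): e=[18,26,4] → X
    (5,5)@(11, 11): e=[18,42,-12] → .
    (3,6)@(7, 13): e=[6,-2,44] → .
    (4,6)@(9, 13): e=[6,14,28] → X
    (5,6)@(11, 13): e=[6,30,12] → X
  covered (6 px):
    . . . . . . . . . .
    . . . . . . . . . .
    . . . . . . . . . .
    . X . . . . . . . .
    . . X . . . . . . .
    . . . X X . . . . .
    . . . . X X . . . .
    . . . . . . . . . .
    . . . . . . . . . .
T2:
  2·area = 16  (B↔C swapped to make it positive)
  edge (10, 8)→(14, 16): d=(4,8) inclusive
  edge (14, 16)→(8, 8): d=(-6,-8) inclusive
  edge (8, 8)→(10, 8): d=(2,0) inclusive
    (4,4)@(9, 9): e=[12,2,2] → X
    (5,4)@(11, 9): e=[-4,18,2] → .
    (4,5)@(9, 11): e=[20,-10,6] → .
    (5,5)@(11, 11): e=[4,6,6] → X
    (6,5)@(13, 11): e=[-12,22,6] → .
    (5,6)@(11, 13): e=[12,-6,10] → .
  covered (2 px):
    . . . . . . . . . .
    . . . . . . . . . .
    . . . . . . . . . .
    . . . . . . . . . .
    . . . . X . . . . .
    . . . . . X . . . .
    . . . . . . . . . .
    . . . . . . . . . .
    . . . . . . . . . .
T3:
  2·area = 72
  edge (16, 6)→(4, 6): d=(-12,0) inclusive
  edge (4, 6)→(0, 0): d=(-4,-6) inclusive
  edge (0, 0)→(16, 6): d=(16,6) inclusive
    (0,0)@(1, 1): e=[60,2,10] → X
    (1,0)@(3, 1): e=[60,14,-2] → .
    (0,1)@(1, 3): e=[36,-6,42] → .
    (1,1)@(3, 3): e=[36,6,30] → X
    (2,1)@(5, 3): e=[36,18,18] → X
    (3,1)@(7, 3): e=[36,30,6] → X
    (4,1)@(9, 3): e=[36,42,-6] → .
    (1,2)@(3, 5): e=[12,-2,62] → .
    (2,2)@(5, 5): e=[12,10,50] → X
    (4,2)@(9, 5): e=[12,34,26] → X
    (5,2)@(11, 5): e=[12,46,14] → X
    (6,2)@(13, 5): e=[12,58,2] → X
  covered (9 px):
    X . . . . . . . . .
    . X X X . . . . . .
    . . X X X X X . . .
    . . . . . . . . . .
    . . . . . . . . . .
    . . . . . . . . . .
    . . . . . . . . . .
    . . . . . . . . . .
    . . . . . . . . . .

Final: [22,38,12]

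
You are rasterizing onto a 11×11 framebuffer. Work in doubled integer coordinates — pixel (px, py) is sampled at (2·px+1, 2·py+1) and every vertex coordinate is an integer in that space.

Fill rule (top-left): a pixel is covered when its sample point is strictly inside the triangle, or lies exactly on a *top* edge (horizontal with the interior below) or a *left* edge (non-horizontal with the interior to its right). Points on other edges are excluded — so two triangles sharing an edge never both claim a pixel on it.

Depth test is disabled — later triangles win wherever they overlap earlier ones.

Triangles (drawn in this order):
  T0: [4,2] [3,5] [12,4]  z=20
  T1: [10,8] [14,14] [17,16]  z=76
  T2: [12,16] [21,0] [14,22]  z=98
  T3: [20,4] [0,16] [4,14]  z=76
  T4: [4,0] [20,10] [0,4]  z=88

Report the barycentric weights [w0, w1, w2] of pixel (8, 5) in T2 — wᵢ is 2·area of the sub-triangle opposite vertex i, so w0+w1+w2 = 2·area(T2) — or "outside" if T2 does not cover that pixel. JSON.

T0:
  2·area = 26  (B↔C swapped to make it positive)
  edge (4, 2)→(12, 4): d=(8,2) right/bottom  bias=-1
  edge (12, 4)→(3, 5): d=(-9,1) right/bottom  bias=-1
  edge (3, 5)→(4, 2): d=(1,-3) top-left  bias=+0
    (2,1)@(5, 3): e=[6,16,4] → X
    (3,1)@(7, 3): e=[2,14,10] → X
    (4,1)@(9, 3): e=[-2,12,16] → .
    (10,1)@(21, 3): e=[-26,0,52] → .  [on edge]
    (1,2)@(3, 5): e=[26,0,0] → .  [on edge]
    (2,2)@(5, 5): e=[22,-2,6] → .
    (3,2)@(7, 5): e=[18,-4,12] → .
    (0,5)@(1, 11): e=[78,-52,0] → .  [on edge]
  covered (2 px):
    . . . . . . . . . . .
    . . X X . . . . . . .
    . . . . . . . . . . .
    . . . . . . . . . . .
    . . . . . . . . . . .
    . . . . . . . . . . .
    . . . . . . . . . . .
    . . . . . . . . . . .
    . . . . . . . . . . .
    . . . . . . . . . . .
    . . . . . . . . . . .
T1:
  2·area = 10  (B↔C swapped to make it positive)
  edge (10, 8)→(17, 16): d=(7,8) right/bottom  bias=-1
  edge (17, 16)→(14, 14): d=(-3,-2) top-left  bias=+0
  edge (14, 14)→(10, 8): d=(-4,-6) top-left  bias=+0
  covered (0 px):
    . . . . . . . . . . .
    . . . . . . . . . . .
    . . . . . . . . . . .
    . . . . . . . . . . .
    . . . . . . . . . . .
    . . . . . . . . . . .
    . . . . . . . . . . .
    . . . . . . . . . . .
    . . . . . . . . . . .
    . . . . . . . . . . .
    . . . . . . . . . . .
T2:
  2·area = 86
  edge (12, 16)→(21, 0): d=(9,-16) top-left  bias=+0
  edge (21, 0)→(14, 22): d=(-7,22) right/bottom  bias=-1
  edge (14, 22)→(12, 16): d=(-2,-6) top-left  bias=+0
    (3,0)@(7, 1): e=[-215,301,0] → .  [on edge]
    (9,2)@(19, 5): e=[13,9,64] → X
    (10,2)@(21, 5): e=[45,-35,76] → .
    (4,3)@(9, 7): e=[-129,215,0] → .  [on edge]
    (9,3)@(19, 7): e=[31,-5,60] → .
    (8,4)@(17, 9): e=[17,25,44] → X
    (9,4)@(19, 9): e=[49,-19,56] → .
    (7,5)@(15, 11): e=[3,55,28] → X
    (9,5)@(19, 11): e=[67,-33,52] → .
    (5,6)@(11, 13): e=[-43,129,0] → .  [on edge]
    (7,6)@(15, 13): e=[21,41,24] → X
    (8,6)@(17, 13): e=[53,-3,36] → .
    (6,9)@(13, 19): e=[43,43,0] → X  [on edge]
  covered (10 px):
    . . . . . . . . . . .
    . . . . . . . . . . .
    . . . . . . . . . X .
    . . . . . . . . . . .
    . . . . . . . . X . .
    . . . . . . . X X . .
    . . . . . . . X . . .
    . . . . . . X X . . .
    . . . . . . X X . . .
    . . . . . . X . . . .
    . . . . . . . . . . .
T3:
  2·area = 8  (B↔C swapped to make it positive)
  edge (20, 4)→(4, 14): d=(-16,10) right/bottom  bias=-1
  edge (4, 14)→(0, 16): d=(-4,2) right/bottom  bias=-1
  edge (0, 16)→(20, 4): d=(20,-12) top-left  bias=+0
    (7,3)@(15, 7): e=[2,6,0] → X  [on edge]
    (8,3)@(17, 7): e=[-18,2,24] → .
    (7,4)@(15, 9): e=[-30,-2,40] → .
    (2,6)@(5, 13): e=[6,2,0] → X  [on edge]
    (3,6)@(7, 13): e=[-14,-2,24] → .
    (2,7)@(5, 15): e=[-26,-6,40] → .
  covered (2 px):
    . . . . . . . . . . .
    . . . . . . . . . . .
    . . . . . . . . . . .
    . . . . . . . X . . .
    . . . . . . . . . . .
    . . . . . . . . . . .
    . . X . . . . . . . .
    . . . . . . . . . . .
    . . . . . . . . . . .
    . . . . . . . . . . .
    . . . . . . . . . . .
T4:
  2·area = 104
  edge (4, 0)→(20, 10): d=(16,10) right/bottom  bias=-1
  edge (20, 10)→(0, 4): d=(-20,-6) top-left  bias=+0
  edge (0, 4)→(4, 0): d=(4,-4) top-left  bias=+0
    (1,0)@(3, 1): e=[26,78,0] → X  [on edge]
    (2,0)@(5, 1): e=[6,90,8] → X
    (3,0)@(7, 1): e=[-14,102,16] → .
    (0,1)@(1, 3): e=[78,26,0] → X  [on edge]
    (3,1)@(7, 3): e=[18,62,24] → X
    (4,1)@(9, 3): e=[-2,74,32] → .
    (0,2)@(1, 5): e=[110,-14,8] → .
    (1,2)@(3, 5): e=[90,-2,16] → .
    (2,2)@(5, 5): e=[70,10,24] → X
    (4,2)@(9, 5): e=[30,34,40] → X
    (5,2)@(11, 5): e=[10,46,48] → X
    (6,2)@(13, 5): e=[-10,58,56] → .
  covered (14 px):
    . X X . . . . . . . .
    X X X X . . . . . . .
    . . X X X X . . . . .
    . . . . . X X X . . .
    . . . . . . . . X . .
    . . . . . . . . . . .
    . . . . . . . . . . .
    . . . . . . . . . . .
    . . . . . . . . . . .
    . . . . . . . . . . .
    . . . . . . . . . . .

Answer: [11,40,35]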